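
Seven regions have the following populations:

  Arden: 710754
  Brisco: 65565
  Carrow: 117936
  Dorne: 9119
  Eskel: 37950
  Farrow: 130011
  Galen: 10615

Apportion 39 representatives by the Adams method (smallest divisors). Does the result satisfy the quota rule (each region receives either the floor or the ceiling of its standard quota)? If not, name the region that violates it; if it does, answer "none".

Standard quotas: Arden 25.620, Brisco 2.363, Carrow 4.251, Dorne 0.329, Eskel 1.368, Farrow 4.686, Galen 0.383.
Adams allocation: Arden 23, Brisco 3, Carrow 4, Dorne 1, Eskel 2, Farrow 5, Galen 1.
Arden has quota 25.620 (lower 25, upper 26) but receives 23 — outside the quota interval.

Arden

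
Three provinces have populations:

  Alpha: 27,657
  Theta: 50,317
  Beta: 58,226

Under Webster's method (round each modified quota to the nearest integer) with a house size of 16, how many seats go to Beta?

Standard divisor 136200/16 ≈ 8512.5; standard quotas: Alpha 3.249, Theta 5.911, Beta 6.840.
Rounding to the nearest integer gives Alpha 3, Theta 6, Beta 7 — total 16, matching the house size, so no adjustment is needed.
Beta receives 7.

7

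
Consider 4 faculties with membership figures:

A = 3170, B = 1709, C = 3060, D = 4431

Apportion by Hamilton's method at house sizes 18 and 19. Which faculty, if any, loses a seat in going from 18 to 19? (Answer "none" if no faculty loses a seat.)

At 18 seats: A 5, B 3, C 4, D 6.
At 19 seats: A 5, B 2, C 5, D 7.
B drops from 3 to 2.

B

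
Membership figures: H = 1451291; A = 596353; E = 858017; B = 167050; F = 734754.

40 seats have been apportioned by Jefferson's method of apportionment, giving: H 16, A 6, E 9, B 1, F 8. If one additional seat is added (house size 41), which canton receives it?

E

Priority for the next seat is population ÷ (current seats + 1).
Priorities: H 85370.059, A 85193.286, E 85801.700, B 83525.000, F 81639.333.
Highest priority: E.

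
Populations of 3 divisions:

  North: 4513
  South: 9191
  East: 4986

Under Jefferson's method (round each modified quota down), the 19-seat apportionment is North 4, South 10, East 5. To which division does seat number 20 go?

Priority for the next seat is population ÷ (current seats + 1).
Priorities: North 902.600, South 835.545, East 831.000.
Highest priority: North.

North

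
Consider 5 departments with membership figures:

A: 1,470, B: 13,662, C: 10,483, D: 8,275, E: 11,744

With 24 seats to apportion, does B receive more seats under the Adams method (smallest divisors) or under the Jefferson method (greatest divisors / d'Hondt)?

Adams: A 1, B 7, C 6, D 4, E 6.
Jefferson: A 0, B 8, C 6, D 4, E 6.
B gets 7 under Adams and 8 under Jefferson.

Jefferson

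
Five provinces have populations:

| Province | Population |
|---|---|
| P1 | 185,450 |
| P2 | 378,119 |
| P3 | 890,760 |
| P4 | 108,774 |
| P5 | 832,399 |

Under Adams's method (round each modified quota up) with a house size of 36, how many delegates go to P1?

3

Standard divisor 2395502/36 ≈ 66541.722; standard quotas: P1 2.787, P2 5.682, P3 13.386, P4 1.635, P5 12.509.
Rounding up gives 3, 6, 14, 2, 13 = 38 seats, so the divisor must be adjusted.
With modified divisor 71800: modified quotas P1 2.583, P2 5.266, P3 12.406, P4 1.515, P5 11.593.
Rounding up: P1 3, P2 6, P3 13, P4 2, P5 12 (total 36).
P1 receives 3.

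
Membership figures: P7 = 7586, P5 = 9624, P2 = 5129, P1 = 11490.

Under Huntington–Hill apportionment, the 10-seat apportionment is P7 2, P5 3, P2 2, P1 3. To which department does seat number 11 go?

Priority for the next seat is population ÷ (√(s·(s+1))).
Priorities: P7 3096.972, P5 2778.209, P2 2093.905, P1 3316.877.
Highest priority: P1.

P1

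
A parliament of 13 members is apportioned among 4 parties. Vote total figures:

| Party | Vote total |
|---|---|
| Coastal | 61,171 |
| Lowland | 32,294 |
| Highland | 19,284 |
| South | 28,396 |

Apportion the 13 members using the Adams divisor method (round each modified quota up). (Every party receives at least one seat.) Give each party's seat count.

Coastal 5, Lowland 3, Highland 2, South 3

Standard divisor 141145/13 ≈ 10857.308; standard quotas: Coastal 5.634, Lowland 2.974, Highland 1.776, South 2.615.
Rounding up gives 6, 3, 2, 3 = 14 seats, so the divisor must be adjusted.
With modified divisor 13200: modified quotas Coastal 4.634, Lowland 2.447, Highland 1.461, South 2.151.
Rounding up: Coastal 5, Lowland 3, Highland 2, South 3 (total 13).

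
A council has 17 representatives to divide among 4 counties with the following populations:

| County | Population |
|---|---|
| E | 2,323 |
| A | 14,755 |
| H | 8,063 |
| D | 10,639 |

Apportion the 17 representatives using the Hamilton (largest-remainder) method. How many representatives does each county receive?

Standard divisor: 35780 ÷ 17 ≈ 2104.706.
Standard quotas: E 1.1037, A 7.0105, H 3.8309, D 5.0549.
Lower quotas: E 1, A 7, H 3, D 5 (sum 16, leaving 1 seat).
Remainders in descending order: H 0.8309, E 0.1037, D 0.0549, A 0.0105.
The surplus seat goes to H.

E 1, A 7, H 4, D 5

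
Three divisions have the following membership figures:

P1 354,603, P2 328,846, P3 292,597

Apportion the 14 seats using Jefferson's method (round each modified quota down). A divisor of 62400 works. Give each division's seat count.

With modified divisor 62400: modified quotas P1 5.683, P2 5.270, P3 4.689.
Rounding down: P1 5, P2 5, P3 4 (total 14).

P1 5; P2 5; P3 4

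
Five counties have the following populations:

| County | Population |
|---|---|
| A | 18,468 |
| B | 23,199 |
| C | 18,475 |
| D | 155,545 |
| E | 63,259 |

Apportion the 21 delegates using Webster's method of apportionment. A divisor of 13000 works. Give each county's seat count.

With modified divisor 13000: modified quotas A 1.421, B 1.785, C 1.421, D 11.965, E 4.866.
Rounding to the nearest integer: A 1, B 2, C 1, D 12, E 5 (total 21).

A=1, B=2, C=1, D=12, E=5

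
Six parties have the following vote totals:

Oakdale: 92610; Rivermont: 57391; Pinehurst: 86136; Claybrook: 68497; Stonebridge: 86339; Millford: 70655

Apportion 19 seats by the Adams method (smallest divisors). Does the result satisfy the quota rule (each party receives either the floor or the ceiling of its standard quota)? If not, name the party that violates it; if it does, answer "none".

Standard quotas: Oakdale 3.812, Rivermont 2.362, Pinehurst 3.545, Claybrook 2.819, Stonebridge 3.554, Millford 2.908.
Adams allocation: Oakdale 4, Rivermont 2, Pinehurst 3, Claybrook 3, Stonebridge 4, Millford 3.
Every allocation lies between the lower and upper quota.

none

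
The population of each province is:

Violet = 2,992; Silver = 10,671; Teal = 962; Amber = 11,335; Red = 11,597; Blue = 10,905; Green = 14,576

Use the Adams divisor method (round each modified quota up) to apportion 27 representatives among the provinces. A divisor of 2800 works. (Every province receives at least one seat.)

With modified divisor 2800: modified quotas Violet 1.069, Silver 3.811, Teal 0.344, Amber 4.048, Red 4.142, Blue 3.895, Green 5.206.
Rounding up: Violet 2, Silver 4, Teal 1, Amber 5, Red 5, Blue 4, Green 6 (total 27).

Violet: 2, Silver: 4, Teal: 1, Amber: 5, Red: 5, Blue: 4, Green: 6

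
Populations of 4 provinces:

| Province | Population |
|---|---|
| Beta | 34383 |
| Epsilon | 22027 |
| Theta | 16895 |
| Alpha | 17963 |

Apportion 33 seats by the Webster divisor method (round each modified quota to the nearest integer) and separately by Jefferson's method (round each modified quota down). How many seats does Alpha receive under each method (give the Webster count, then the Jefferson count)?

Webster: Beta 12, Epsilon 8, Theta 6, Alpha 7.
Jefferson: Beta 13, Epsilon 8, Theta 6, Alpha 6.
Alpha gets 7 under Webster and 6 under Jefferson.

7 and 6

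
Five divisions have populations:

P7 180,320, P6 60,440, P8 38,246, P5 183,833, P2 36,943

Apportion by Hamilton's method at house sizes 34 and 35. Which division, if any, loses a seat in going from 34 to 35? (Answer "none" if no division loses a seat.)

P2

At 34 seats: P7 12, P6 4, P8 3, P5 12, P2 3.
At 35 seats: P7 13, P6 4, P8 3, P5 13, P2 2.
P2 drops from 3 to 2.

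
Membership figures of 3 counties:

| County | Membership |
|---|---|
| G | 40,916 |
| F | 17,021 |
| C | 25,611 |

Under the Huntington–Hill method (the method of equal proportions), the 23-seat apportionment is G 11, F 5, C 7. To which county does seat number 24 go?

Priority for the next seat is population ÷ (√(s·(s+1))).
Priorities: G 3561.281, F 3107.595, C 3422.414.
Highest priority: G.

G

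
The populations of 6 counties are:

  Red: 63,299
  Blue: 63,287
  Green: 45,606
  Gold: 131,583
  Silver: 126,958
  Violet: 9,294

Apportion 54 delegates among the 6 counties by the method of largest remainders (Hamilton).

Red=8; Blue=8; Green=6; Gold=16; Silver=15; Violet=1

Total 440027; standard divisor 440027/54 ≈ 8148.648.
Standard quotas: Red 7.7680, Blue 7.7666, Green 5.5968, Gold 16.1478, Silver 15.5803, Violet 1.1406.
Lower quotas: Red 7, Blue 7, Green 5, Gold 16, Silver 15, Violet 1 (sum 51, leaving 3 seats).
Remainders in descending order: Red 0.7680, Blue 0.7666, Green 0.5968, Silver 0.5803, Gold 0.1478, Violet 0.1406.
Largest remainders: Red, Blue, Green receive the extra seats.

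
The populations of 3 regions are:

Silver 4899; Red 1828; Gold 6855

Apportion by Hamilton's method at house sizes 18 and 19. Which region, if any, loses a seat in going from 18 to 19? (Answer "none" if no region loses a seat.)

none

At 18 seats: Silver 7, Red 2, Gold 9.
At 19 seats: Silver 7, Red 2, Gold 10.
No region's allocation decreased.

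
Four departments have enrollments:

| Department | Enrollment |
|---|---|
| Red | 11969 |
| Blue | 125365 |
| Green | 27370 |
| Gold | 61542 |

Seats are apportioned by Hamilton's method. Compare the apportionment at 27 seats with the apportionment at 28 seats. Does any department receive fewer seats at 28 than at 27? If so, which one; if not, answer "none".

At 27 seats: Red 2, Blue 15, Green 3, Gold 7.
At 28 seats: Red 1, Blue 16, Green 3, Gold 8.
Red drops from 2 to 1.

Red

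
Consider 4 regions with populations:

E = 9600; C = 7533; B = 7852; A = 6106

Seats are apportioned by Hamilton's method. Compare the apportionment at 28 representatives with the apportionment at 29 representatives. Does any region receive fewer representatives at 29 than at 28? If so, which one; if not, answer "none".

none

At 28 seats: E 9, C 7, B 7, A 5.
At 29 seats: E 9, C 7, B 7, A 6.
No region's allocation decreased.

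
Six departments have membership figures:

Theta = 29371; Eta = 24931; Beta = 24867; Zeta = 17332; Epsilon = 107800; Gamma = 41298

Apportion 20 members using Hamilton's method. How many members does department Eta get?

The standard divisor is 245599/20 ≈ 12279.95.
Standard quotas: Theta 2.3918, Eta 2.0302, Beta 2.0250, Zeta 1.4114, Epsilon 8.7785, Gamma 3.3630.
Lower quotas: Theta 2, Eta 2, Beta 2, Zeta 1, Epsilon 8, Gamma 3 (sum 18, leaving 2 seats).
Remainders in descending order: Epsilon 0.7785, Zeta 0.4114, Theta 0.3918, Gamma 0.3630, Eta 0.0302, Beta 0.0250.
Largest remainders: Epsilon, Zeta receive the extra seats.
Eta receives 2.

2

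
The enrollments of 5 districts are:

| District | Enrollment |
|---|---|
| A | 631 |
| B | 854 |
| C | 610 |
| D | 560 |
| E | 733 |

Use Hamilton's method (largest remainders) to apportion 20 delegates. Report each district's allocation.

The standard divisor is 3388/20 ≈ 169.4.
Standard quotas: A 3.725, B 5.041, C 3.601, D 3.306, E 4.327.
Lower quotas: A 3, B 5, C 3, D 3, E 4 (sum 18, leaving 2 seats).
Remainders in descending order: A 0.725, C 0.601, E 0.327, D 0.306, B 0.041.
Largest remainders: A, C receive the extra seats.

A 4, B 5, C 4, D 3, E 4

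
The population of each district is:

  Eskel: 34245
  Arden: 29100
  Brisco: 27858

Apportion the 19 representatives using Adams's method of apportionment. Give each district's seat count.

Eskel=7; Arden=6; Brisco=6

Standard divisor 91203/19 ≈ 4800.158; standard quotas: Eskel 7.134, Arden 6.062, Brisco 5.804.
Rounding up gives 8, 7, 6 = 21 seats, so the divisor must be adjusted.
With modified divisor 5200: modified quotas Eskel 6.586, Arden 5.596, Brisco 5.357.
Rounding up: Eskel 7, Arden 6, Brisco 6 (total 19).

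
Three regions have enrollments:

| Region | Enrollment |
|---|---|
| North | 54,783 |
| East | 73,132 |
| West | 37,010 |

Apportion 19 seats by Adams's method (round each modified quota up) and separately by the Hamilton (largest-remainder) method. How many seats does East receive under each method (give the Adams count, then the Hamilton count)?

Adams: North 6, East 8, West 5.
Hamilton: North 6, East 9, West 4.
East gets 8 under Adams and 9 under Hamilton.

8 and 9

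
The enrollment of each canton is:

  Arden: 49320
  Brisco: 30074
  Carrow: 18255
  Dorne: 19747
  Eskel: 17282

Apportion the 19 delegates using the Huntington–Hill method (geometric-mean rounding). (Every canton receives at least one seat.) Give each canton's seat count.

Arden 7; Brisco 4; Carrow 3; Dorne 3; Eskel 2

With divisor 7254: modified quotas Arden 6.799, Brisco 4.146, Carrow 2.517, Dorne 2.722, Eskel 2.382.
Geometric-mean thresholds: Arden √(6·7)=6.481, Brisco √(4·5)=4.472, Carrow √(2·3)=2.449, Dorne √(2·3)=2.449, Eskel √(2·3)=2.449.
Each quota rounded against its threshold gives Arden 7, Brisco 4, Carrow 3, Dorne 3, Eskel 2 (total 19).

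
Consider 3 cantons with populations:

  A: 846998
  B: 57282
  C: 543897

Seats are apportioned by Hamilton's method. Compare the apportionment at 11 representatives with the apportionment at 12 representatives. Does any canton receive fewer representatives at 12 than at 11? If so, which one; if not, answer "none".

B

At 11 seats: A 6, B 1, C 4.
At 12 seats: A 7, B 0, C 5.
B drops from 1 to 0.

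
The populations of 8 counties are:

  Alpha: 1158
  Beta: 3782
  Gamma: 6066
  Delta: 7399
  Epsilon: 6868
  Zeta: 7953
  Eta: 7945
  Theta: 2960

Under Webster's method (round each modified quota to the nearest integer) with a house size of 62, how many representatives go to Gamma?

Standard divisor 44131/62 ≈ 711.79; standard quotas: Alpha 1.627, Beta 5.313, Gamma 8.522, Delta 10.395, Epsilon 9.649, Zeta 11.173, Eta 11.162, Theta 4.159.
Rounding to the nearest integer gives Alpha 2, Beta 5, Gamma 9, Delta 10, Epsilon 10, Zeta 11, Eta 11, Theta 4 — total 62, matching the house size, so no adjustment is needed.
Gamma receives 9.

9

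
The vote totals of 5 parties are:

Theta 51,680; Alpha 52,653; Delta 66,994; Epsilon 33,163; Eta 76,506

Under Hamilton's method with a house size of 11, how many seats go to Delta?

Total 280996; standard divisor 280996/11 ≈ 25545.091.
Standard quotas: Theta 2.0231, Alpha 2.0612, Delta 2.6226, Epsilon 1.2982, Eta 2.9949.
Lower quotas: Theta 2, Alpha 2, Delta 2, Epsilon 1, Eta 2 (sum 9, leaving 2 seats).
Remainders in descending order: Eta 0.9949, Delta 0.6226, Epsilon 0.2982, Alpha 0.0612, Theta 0.0231.
Largest remainders: Eta, Delta receive the extra seats.
Delta receives 3.

3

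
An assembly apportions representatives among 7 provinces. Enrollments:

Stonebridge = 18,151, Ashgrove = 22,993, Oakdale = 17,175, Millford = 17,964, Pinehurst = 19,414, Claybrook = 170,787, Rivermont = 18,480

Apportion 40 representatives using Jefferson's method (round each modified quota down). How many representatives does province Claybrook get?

26

Standard divisor 284964/40 ≈ 7124.1; standard quotas: Stonebridge 2.548, Ashgrove 3.227, Oakdale 2.411, Millford 2.522, Pinehurst 2.725, Claybrook 23.973, Rivermont 2.594.
Rounding down gives 2, 3, 2, 2, 2, 23, 2 = 36 seats, so the divisor must be adjusted.
With modified divisor 6400: modified quotas Stonebridge 2.836, Ashgrove 3.593, Oakdale 2.684, Millford 2.807, Pinehurst 3.033, Claybrook 26.685, Rivermont 2.888.
Rounding down: Stonebridge 2, Ashgrove 3, Oakdale 2, Millford 2, Pinehurst 3, Claybrook 26, Rivermont 2 (total 40).
Claybrook receives 26.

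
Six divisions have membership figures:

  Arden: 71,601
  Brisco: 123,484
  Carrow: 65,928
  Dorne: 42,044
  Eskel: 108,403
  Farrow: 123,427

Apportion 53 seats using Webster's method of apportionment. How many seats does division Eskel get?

Standard divisor 534887/53 ≈ 10092.208; standard quotas: Arden 7.095, Brisco 12.236, Carrow 6.533, Dorne 4.166, Eskel 10.741, Farrow 12.230.
Rounding to the nearest integer gives Arden 7, Brisco 12, Carrow 7, Dorne 4, Eskel 11, Farrow 12 — total 53, matching the house size, so no adjustment is needed.
Eskel receives 11.

11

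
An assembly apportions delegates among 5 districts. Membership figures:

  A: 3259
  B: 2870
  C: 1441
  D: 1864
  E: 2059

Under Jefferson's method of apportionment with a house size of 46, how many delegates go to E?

Standard divisor 11493/46 ≈ 249.848; standard quotas: A 13.044, B 11.487, C 5.768, D 7.461, E 8.241.
Rounding down gives 13, 11, 5, 7, 8 = 44 seats, so the divisor must be adjusted.
With modified divisor 236: modified quotas A 13.809, B 12.161, C 6.106, D 7.898, E 8.725.
Rounding down: A 13, B 12, C 6, D 7, E 8 (total 46).
E receives 8.

8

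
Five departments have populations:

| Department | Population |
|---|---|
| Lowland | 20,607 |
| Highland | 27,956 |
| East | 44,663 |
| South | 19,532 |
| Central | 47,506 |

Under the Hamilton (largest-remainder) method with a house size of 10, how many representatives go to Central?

3

Total 160264; standard divisor 160264/10 ≈ 16026.4.
Standard quotas: Lowland 1.2858, Highland 1.7444, East 2.7868, South 1.2187, Central 2.9642.
Lower quotas: Lowland 1, Highland 1, East 2, South 1, Central 2 (sum 7, leaving 3 seats).
Remainders in descending order: Central 0.9642, East 0.7868, Highland 0.7444, Lowland 0.2858, South 0.2187.
The surplus seats go to Central, East, Highland.
Central receives 3.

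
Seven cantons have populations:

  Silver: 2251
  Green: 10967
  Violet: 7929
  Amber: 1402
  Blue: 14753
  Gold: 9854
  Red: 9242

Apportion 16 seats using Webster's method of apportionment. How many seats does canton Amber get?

Standard divisor 56398/16 ≈ 3524.875; standard quotas: Silver 0.639, Green 3.111, Violet 2.249, Amber 0.398, Blue 4.185, Gold 2.796, Red 2.622.
Rounding to the nearest integer gives Silver 1, Green 3, Violet 2, Amber 0, Blue 4, Gold 3, Red 3 — total 16, matching the house size, so no adjustment is needed.
Amber receives 0.

0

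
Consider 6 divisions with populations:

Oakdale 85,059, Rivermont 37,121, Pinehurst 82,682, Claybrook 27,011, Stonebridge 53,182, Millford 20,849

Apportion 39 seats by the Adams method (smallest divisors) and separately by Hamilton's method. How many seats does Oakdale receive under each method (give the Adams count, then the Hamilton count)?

10 and 11

Adams: Oakdale 10, Rivermont 5, Pinehurst 10, Claybrook 4, Stonebridge 7, Millford 3.
Hamilton: Oakdale 11, Rivermont 5, Pinehurst 10, Claybrook 3, Stonebridge 7, Millford 3.
Oakdale gets 10 under Adams and 11 under Hamilton.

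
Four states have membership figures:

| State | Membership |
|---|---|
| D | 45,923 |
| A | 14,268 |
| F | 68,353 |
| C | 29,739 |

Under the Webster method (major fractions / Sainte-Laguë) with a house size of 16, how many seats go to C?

Standard divisor 158283/16 ≈ 9892.688; standard quotas: D 4.642, A 1.442, F 6.909, C 3.006.
Rounding to the nearest integer gives D 5, A 1, F 7, C 3 — total 16, matching the house size, so no adjustment is needed.
C receives 3.

3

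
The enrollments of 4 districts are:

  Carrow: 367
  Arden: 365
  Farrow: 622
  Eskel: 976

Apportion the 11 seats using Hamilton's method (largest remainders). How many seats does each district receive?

Total 2330; standard divisor 2330/11 ≈ 211.818.
Standard quotas: Carrow 1.733, Arden 1.723, Farrow 2.936, Eskel 4.608.
Lower quotas: Carrow 1, Arden 1, Farrow 2, Eskel 4 (sum 8, leaving 3 seats).
Remainders in descending order: Farrow 0.936, Carrow 0.733, Arden 0.723, Eskel 0.608.
The surplus seats go to Farrow, Carrow, Arden.

Carrow 2, Arden 2, Farrow 3, Eskel 4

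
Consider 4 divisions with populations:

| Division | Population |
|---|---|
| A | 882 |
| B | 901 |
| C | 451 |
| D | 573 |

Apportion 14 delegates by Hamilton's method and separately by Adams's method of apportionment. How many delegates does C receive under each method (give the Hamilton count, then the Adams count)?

2 and 3

Hamilton: A 4, B 5, C 2, D 3.
Adams: A 4, B 4, C 3, D 3.
C gets 2 under Hamilton and 3 under Adams.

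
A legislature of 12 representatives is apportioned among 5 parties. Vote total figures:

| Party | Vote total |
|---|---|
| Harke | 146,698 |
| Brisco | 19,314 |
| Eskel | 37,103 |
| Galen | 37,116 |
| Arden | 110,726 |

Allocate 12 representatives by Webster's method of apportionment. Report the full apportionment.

Standard divisor 350957/12 ≈ 29246.417; standard quotas: Harke 5.016, Brisco 0.660, Eskel 1.269, Galen 1.269, Arden 3.786.
Rounding to the nearest integer gives Harke 5, Brisco 1, Eskel 1, Galen 1, Arden 4 — total 12, matching the house size, so no adjustment is needed.

Harke 5, Brisco 1, Eskel 1, Galen 1, Arden 4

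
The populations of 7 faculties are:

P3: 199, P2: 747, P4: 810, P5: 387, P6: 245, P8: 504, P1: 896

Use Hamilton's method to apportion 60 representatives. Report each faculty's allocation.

Standard divisor: 3788 ÷ 60 ≈ 63.133.
Standard quotas: P3 3.152, P2 11.832, P4 12.830, P5 6.130, P6 3.881, P8 7.983, P1 14.192.
Lower quotas: P3 3, P2 11, P4 12, P5 6, P6 3, P8 7, P1 14 (sum 56, leaving 4 seats).
Remainders in descending order: P8 0.983, P6 0.881, P2 0.832, P4 0.830, P1 0.192, P3 0.152, P5 0.130.
The surplus seats go to P8, P6, P2, P4.

P3 3, P2 12, P4 13, P5 6, P6 4, P8 8, P1 14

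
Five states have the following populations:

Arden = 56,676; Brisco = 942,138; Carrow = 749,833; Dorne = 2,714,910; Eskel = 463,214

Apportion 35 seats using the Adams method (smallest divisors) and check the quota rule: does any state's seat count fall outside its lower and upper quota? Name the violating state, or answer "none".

Dorne

Standard quotas: Arden 0.403, Brisco 6.693, Carrow 5.327, Dorne 19.287, Eskel 3.291.
Adams allocation: Arden 1, Brisco 7, Carrow 5, Dorne 18, Eskel 4.
Dorne has quota 19.287 (lower 19, upper 20) but receives 18 — outside the quota interval.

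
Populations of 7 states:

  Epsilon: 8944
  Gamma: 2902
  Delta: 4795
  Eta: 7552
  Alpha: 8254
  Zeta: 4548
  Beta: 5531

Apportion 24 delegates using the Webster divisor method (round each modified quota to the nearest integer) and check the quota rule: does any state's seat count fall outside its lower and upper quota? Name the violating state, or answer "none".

none

Standard quotas: Epsilon 5.048, Gamma 1.638, Delta 2.706, Eta 4.262, Alpha 4.658, Zeta 2.567, Beta 3.121.
Webster allocation: Epsilon 5, Gamma 2, Delta 3, Eta 4, Alpha 5, Zeta 2, Beta 3.
Every allocation lies between the lower and upper quota.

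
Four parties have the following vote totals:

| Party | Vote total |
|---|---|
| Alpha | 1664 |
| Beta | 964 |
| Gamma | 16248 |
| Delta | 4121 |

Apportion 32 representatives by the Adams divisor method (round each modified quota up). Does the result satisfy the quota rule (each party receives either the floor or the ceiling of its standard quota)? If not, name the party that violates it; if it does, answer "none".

Gamma

Standard quotas: Alpha 2.315, Beta 1.341, Gamma 22.609, Delta 5.734.
Adams allocation: Alpha 3, Beta 2, Gamma 21, Delta 6.
Gamma has quota 22.609 (lower 22, upper 23) but receives 21 — outside the quota interval.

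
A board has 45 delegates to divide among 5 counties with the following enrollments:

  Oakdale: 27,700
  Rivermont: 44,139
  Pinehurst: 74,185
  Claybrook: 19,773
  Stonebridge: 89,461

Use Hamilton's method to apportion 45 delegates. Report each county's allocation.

Standard divisor: 255258 ÷ 45 ≈ 5672.4.
Standard quotas: Oakdale 4.8833, Rivermont 7.7814, Pinehurst 13.0782, Claybrook 3.4858, Stonebridge 15.7713.
Lower quotas: Oakdale 4, Rivermont 7, Pinehurst 13, Claybrook 3, Stonebridge 15 (sum 42, leaving 3 seats).
Remainders in descending order: Oakdale 0.8833, Rivermont 0.7814, Stonebridge 0.7713, Claybrook 0.4858, Pinehurst 0.0782.
The surplus seats go to Oakdale, Rivermont, Stonebridge.

Oakdale: 5; Rivermont: 8; Pinehurst: 13; Claybrook: 3; Stonebridge: 16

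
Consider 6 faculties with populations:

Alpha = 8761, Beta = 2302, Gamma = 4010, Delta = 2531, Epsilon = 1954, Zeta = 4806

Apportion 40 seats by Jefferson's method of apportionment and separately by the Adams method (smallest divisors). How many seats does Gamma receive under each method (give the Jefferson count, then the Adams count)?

6 and 7

Jefferson: Alpha 15, Beta 4, Gamma 6, Delta 4, Epsilon 3, Zeta 8.
Adams: Alpha 14, Beta 4, Gamma 7, Delta 4, Epsilon 3, Zeta 8.
Gamma gets 6 under Jefferson and 7 under Adams.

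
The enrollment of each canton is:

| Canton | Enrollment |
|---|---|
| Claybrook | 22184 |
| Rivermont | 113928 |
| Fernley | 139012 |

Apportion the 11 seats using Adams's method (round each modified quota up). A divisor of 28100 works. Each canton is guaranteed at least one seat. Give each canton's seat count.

Claybrook 1, Rivermont 5, Fernley 5

With modified divisor 28100: modified quotas Claybrook 0.789, Rivermont 4.054, Fernley 4.947.
Rounding up: Claybrook 1, Rivermont 5, Fernley 5 (total 11).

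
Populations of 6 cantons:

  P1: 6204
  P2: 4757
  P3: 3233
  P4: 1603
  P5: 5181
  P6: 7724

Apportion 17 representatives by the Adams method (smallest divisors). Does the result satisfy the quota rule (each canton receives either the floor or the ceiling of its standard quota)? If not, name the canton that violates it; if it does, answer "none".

none

Standard quotas: P1 3.675, P2 2.818, P3 1.915, P4 0.949, P5 3.069, P6 4.575.
Adams allocation: P1 4, P2 3, P3 2, P4 1, P5 3, P6 4.
Every allocation lies between the lower and upper quota.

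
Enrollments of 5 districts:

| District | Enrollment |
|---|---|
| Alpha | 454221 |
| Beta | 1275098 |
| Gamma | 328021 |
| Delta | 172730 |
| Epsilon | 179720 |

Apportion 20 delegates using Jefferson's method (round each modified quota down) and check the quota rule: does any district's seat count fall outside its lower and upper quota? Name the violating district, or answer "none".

Standard quotas: Alpha 3.770, Beta 10.583, Gamma 2.722, Delta 1.434, Epsilon 1.492.
Jefferson allocation: Alpha 4, Beta 11, Gamma 3, Delta 1, Epsilon 1.
Every allocation lies between the lower and upper quota.

none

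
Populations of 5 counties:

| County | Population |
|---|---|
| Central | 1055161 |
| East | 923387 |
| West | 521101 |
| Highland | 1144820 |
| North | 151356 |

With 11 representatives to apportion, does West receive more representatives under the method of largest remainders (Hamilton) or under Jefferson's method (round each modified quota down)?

Hamilton

Hamilton: Central 3, East 3, West 2, Highland 3, North 0.
Jefferson: Central 3, East 3, West 1, Highland 4, North 0.
West gets 2 under Hamilton and 1 under Jefferson.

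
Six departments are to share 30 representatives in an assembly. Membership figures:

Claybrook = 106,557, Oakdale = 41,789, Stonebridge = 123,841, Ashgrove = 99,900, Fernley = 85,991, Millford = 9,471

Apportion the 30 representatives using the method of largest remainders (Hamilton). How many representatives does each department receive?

The standard divisor is 467549/30 ≈ 15584.967.
Standard quotas: Claybrook 6.8372, Oakdale 2.6814, Stonebridge 7.9462, Ashgrove 6.4100, Fernley 5.5176, Millford 0.6077.
Lower quotas: Claybrook 6, Oakdale 2, Stonebridge 7, Ashgrove 6, Fernley 5, Millford 0 (sum 26, leaving 4 seats).
Remainders in descending order: Stonebridge 0.9462, Claybrook 0.8372, Oakdale 0.6814, Millford 0.6077, Fernley 0.5176, Ashgrove 0.4100.
Largest remainders: Stonebridge, Claybrook, Oakdale, Millford receive the extra seats.

Claybrook 7; Oakdale 3; Stonebridge 8; Ashgrove 6; Fernley 5; Millford 1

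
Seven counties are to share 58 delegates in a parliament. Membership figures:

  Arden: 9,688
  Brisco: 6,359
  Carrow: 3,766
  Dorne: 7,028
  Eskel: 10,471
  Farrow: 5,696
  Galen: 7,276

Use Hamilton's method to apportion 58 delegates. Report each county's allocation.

Arden 11, Brisco 7, Carrow 4, Dorne 8, Eskel 12, Farrow 7, Galen 9

The standard divisor is 50284/58 ≈ 866.966.
Standard quotas: Arden 11.1746, Brisco 7.3348, Carrow 4.3439, Dorne 8.1064, Eskel 12.0778, Farrow 6.5700, Galen 8.3925.
Lower quotas: Arden 11, Brisco 7, Carrow 4, Dorne 8, Eskel 12, Farrow 6, Galen 8 (sum 56, leaving 2 seats).
Remainders in descending order: Farrow 0.5700, Galen 0.3925, Carrow 0.3439, Brisco 0.3348, Arden 0.1746, Dorne 0.1064, Eskel 0.0778.
The surplus seats go to Farrow, Galen.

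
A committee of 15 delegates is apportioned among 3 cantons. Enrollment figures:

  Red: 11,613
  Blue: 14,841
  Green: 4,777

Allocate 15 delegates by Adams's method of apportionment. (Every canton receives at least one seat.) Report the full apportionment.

Red 5, Blue 7, Green 3

Standard divisor 31231/15 ≈ 2082.067; standard quotas: Red 5.578, Blue 7.128, Green 2.294.
Rounding up gives 6, 8, 3 = 17 seats, so the divisor must be adjusted.
With modified divisor 2360: modified quotas Red 4.921, Blue 6.289, Green 2.024.
Rounding up: Red 5, Blue 7, Green 3 (total 15).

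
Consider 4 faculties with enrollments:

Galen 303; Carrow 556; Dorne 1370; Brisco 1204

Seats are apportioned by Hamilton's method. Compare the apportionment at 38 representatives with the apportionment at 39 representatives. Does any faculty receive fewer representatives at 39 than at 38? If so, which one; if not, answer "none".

Galen

At 38 seats: Galen 4, Carrow 6, Dorne 15, Brisco 13.
At 39 seats: Galen 3, Carrow 6, Dorne 16, Brisco 14.
Galen drops from 4 to 3.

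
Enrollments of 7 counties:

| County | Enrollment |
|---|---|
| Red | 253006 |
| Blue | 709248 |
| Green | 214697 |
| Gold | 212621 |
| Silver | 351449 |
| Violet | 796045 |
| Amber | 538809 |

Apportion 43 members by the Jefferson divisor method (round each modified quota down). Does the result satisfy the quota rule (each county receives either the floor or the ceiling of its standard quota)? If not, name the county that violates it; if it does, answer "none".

Standard quotas: Red 3.537, Blue 9.915, Green 3.001, Gold 2.972, Silver 4.913, Violet 11.129, Amber 7.532.
Jefferson allocation: Red 3, Blue 10, Green 3, Gold 3, Silver 5, Violet 11, Amber 8.
Every allocation lies between the lower and upper quota.

none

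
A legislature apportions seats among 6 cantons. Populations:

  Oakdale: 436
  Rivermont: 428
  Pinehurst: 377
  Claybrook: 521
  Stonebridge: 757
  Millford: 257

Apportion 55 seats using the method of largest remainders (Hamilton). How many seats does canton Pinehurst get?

7

The standard divisor is 2776/55 ≈ 50.473.
Standard quotas: Oakdale 8.638, Rivermont 8.480, Pinehurst 7.469, Claybrook 10.322, Stonebridge 14.998, Millford 5.092.
Lower quotas: Oakdale 8, Rivermont 8, Pinehurst 7, Claybrook 10, Stonebridge 14, Millford 5 (sum 52, leaving 3 seats).
Remainders in descending order: Stonebridge 0.998, Oakdale 0.638, Rivermont 0.480, Pinehurst 0.469, Claybrook 0.322, Millford 0.092.
The surplus seats go to Stonebridge, Oakdale, Rivermont.
Pinehurst receives 7.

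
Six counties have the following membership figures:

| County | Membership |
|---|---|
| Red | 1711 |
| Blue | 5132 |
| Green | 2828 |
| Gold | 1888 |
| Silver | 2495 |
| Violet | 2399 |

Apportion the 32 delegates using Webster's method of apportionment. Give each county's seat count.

Standard divisor 16453/32 ≈ 514.156; standard quotas: Red 3.328, Blue 9.981, Green 5.500, Gold 3.672, Silver 4.853, Violet 4.666.
Rounding to the nearest integer gives 3, 10, 6, 4, 5, 5 = 33 seats, so the divisor must be adjusted.
With modified divisor 520: modified quotas Red 3.290, Blue 9.869, Green 5.438, Gold 3.631, Silver 4.798, Violet 4.613.
Rounding to the nearest integer: Red 3, Blue 10, Green 5, Gold 4, Silver 5, Violet 5 (total 32).

Red=3, Blue=10, Green=5, Gold=4, Silver=5, Violet=5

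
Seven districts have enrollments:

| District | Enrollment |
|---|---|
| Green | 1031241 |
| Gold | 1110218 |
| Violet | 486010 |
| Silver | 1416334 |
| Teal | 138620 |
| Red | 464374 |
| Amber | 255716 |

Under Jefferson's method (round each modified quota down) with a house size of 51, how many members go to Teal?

Standard divisor 4902513/51 ≈ 96127.706; standard quotas: Green 10.728, Gold 11.549, Violet 5.056, Silver 14.734, Teal 1.442, Red 4.831, Amber 2.660.
Rounding down gives 10, 11, 5, 14, 1, 4, 2 = 47 seats, so the divisor must be adjusted.
With modified divisor 90500: modified quotas Green 11.395, Gold 12.268, Violet 5.370, Silver 15.650, Teal 1.532, Red 5.131, Amber 2.826.
Rounding down: Green 11, Gold 12, Violet 5, Silver 15, Teal 1, Red 5, Amber 2 (total 51).
Teal receives 1.

1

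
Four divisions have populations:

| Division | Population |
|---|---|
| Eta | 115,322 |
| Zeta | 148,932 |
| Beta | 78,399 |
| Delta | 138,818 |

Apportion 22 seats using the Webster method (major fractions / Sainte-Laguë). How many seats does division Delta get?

Standard divisor 481471/22 ≈ 21885.045; standard quotas: Eta 5.269, Zeta 6.805, Beta 3.582, Delta 6.343.
Rounding to the nearest integer gives Eta 5, Zeta 7, Beta 4, Delta 6 — total 22, matching the house size, so no adjustment is needed.
Delta receives 6.

6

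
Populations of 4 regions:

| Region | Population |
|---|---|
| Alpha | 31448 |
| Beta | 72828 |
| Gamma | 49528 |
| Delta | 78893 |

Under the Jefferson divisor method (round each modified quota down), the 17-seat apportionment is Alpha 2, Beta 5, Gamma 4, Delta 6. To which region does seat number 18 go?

Beta

Priority for the next seat is population ÷ (current seats + 1).
Priorities: Alpha 10482.667, Beta 12138.000, Gamma 9905.600, Delta 11270.429.
Highest priority: Beta.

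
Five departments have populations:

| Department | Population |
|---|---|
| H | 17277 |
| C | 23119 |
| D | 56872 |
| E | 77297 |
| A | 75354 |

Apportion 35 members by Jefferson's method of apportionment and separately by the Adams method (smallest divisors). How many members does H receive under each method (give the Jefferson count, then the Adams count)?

2 and 3

Jefferson: H 2, C 3, D 8, E 11, A 11.
Adams: H 3, C 3, D 8, E 11, A 10.
H gets 2 under Jefferson and 3 under Adams.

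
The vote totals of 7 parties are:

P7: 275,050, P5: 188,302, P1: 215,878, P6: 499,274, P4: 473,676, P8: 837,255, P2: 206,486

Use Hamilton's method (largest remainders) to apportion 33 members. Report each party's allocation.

P7 3, P5 2, P1 3, P6 6, P4 6, P8 10, P2 3

Standard divisor: 2695921 ÷ 33 ≈ 81694.576.
Standard quotas: P7 3.3668, P5 2.3050, P1 2.6425, P6 6.1115, P4 5.7981, P8 10.2486, P2 2.5275.
Lower quotas: P7 3, P5 2, P1 2, P6 6, P4 5, P8 10, P2 2 (sum 30, leaving 3 seats).
Remainders in descending order: P4 0.7981, P1 0.6425, P2 0.5275, P7 0.3668, P5 0.3050, P8 0.2486, P6 0.1115.
The surplus seats go to P4, P1, P2.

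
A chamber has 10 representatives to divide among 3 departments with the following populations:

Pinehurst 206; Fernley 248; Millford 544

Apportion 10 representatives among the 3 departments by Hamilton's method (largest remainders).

Pinehurst 2, Fernley 3, Millford 5

Total 998; standard divisor 998/10 ≈ 99.8.
Standard quotas: Pinehurst 2.064, Fernley 2.485, Millford 5.451.
Lower quotas: Pinehurst 2, Fernley 2, Millford 5 (sum 9, leaving 1 seat).
Remainders in descending order: Fernley 0.485, Millford 0.451, Pinehurst 0.064.
Largest remainder: Fernley receives the extra seat.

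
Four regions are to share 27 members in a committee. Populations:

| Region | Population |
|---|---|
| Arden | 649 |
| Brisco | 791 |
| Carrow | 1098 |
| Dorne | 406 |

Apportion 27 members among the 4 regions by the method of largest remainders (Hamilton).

Total 2944; standard divisor 2944/27 ≈ 109.037.
Standard quotas: Arden 5.952, Brisco 7.254, Carrow 10.070, Dorne 3.724.
Lower quotas: Arden 5, Brisco 7, Carrow 10, Dorne 3 (sum 25, leaving 2 seats).
Remainders in descending order: Arden 0.952, Dorne 0.724, Brisco 0.254, Carrow 0.070.
Largest remainders: Arden, Dorne receive the extra seats.

Arden 6, Brisco 7, Carrow 10, Dorne 4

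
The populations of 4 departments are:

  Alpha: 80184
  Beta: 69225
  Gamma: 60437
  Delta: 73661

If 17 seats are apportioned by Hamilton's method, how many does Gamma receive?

Total 283507; standard divisor 283507/17 ≈ 16676.882.
Standard quotas: Alpha 4.8081, Beta 4.1510, Gamma 3.6240, Delta 4.4170.
Lower quotas: Alpha 4, Beta 4, Gamma 3, Delta 4 (sum 15, leaving 2 seats).
Remainders in descending order: Alpha 0.8081, Gamma 0.6240, Delta 0.4170, Beta 0.1510.
The surplus seats go to Alpha, Gamma.
Gamma receives 4.

4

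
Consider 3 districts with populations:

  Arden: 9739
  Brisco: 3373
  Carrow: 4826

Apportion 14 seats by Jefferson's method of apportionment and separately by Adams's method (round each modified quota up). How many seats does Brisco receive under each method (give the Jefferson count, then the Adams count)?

Jefferson: Arden 8, Brisco 2, Carrow 4.
Adams: Arden 7, Brisco 3, Carrow 4.
Brisco gets 2 under Jefferson and 3 under Adams.

2 and 3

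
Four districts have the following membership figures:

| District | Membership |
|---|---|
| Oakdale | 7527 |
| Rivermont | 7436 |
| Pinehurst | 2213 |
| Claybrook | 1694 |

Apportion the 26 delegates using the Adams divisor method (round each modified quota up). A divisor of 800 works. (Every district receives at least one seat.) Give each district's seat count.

Oakdale=10; Rivermont=10; Pinehurst=3; Claybrook=3

With modified divisor 800: modified quotas Oakdale 9.409, Rivermont 9.295, Pinehurst 2.766, Claybrook 2.118.
Rounding up: Oakdale 10, Rivermont 10, Pinehurst 3, Claybrook 3 (total 26).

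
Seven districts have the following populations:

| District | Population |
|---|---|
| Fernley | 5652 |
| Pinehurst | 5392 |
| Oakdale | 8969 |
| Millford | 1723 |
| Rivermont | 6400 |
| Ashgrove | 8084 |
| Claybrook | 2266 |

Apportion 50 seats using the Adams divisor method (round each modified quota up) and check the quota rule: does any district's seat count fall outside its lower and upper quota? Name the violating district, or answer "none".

Standard quotas: Fernley 7.343, Pinehurst 7.005, Oakdale 11.652, Millford 2.238, Rivermont 8.315, Ashgrove 10.503, Claybrook 2.944.
Adams allocation: Fernley 7, Pinehurst 7, Oakdale 12, Millford 3, Rivermont 8, Ashgrove 10, Claybrook 3.
Every allocation lies between the lower and upper quota.

none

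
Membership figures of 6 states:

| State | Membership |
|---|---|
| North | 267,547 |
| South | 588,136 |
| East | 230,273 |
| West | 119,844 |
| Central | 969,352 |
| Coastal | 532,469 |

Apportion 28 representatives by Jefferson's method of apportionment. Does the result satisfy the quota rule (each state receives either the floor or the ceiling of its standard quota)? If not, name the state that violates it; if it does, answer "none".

Standard quotas: North 2.767, South 6.082, East 2.381, West 1.239, Central 10.024, Coastal 5.506.
Jefferson allocation: North 3, South 6, East 2, West 1, Central 10, Coastal 6.
Every allocation lies between the lower and upper quota.

none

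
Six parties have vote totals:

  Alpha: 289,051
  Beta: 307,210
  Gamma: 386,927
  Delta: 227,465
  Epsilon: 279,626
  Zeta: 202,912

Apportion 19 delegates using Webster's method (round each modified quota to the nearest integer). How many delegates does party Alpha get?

3

Standard divisor 1693191/19 ≈ 89115.316; standard quotas: Alpha 3.244, Beta 3.447, Gamma 4.342, Delta 2.552, Epsilon 3.138, Zeta 2.277.
Rounding to the nearest integer gives 3, 3, 4, 3, 3, 2 = 18 seats, so the divisor must be adjusted.
With modified divisor 86900: modified quotas Alpha 3.326, Beta 3.535, Gamma 4.453, Delta 2.618, Epsilon 3.218, Zeta 2.335.
Rounding to the nearest integer: Alpha 3, Beta 4, Gamma 4, Delta 3, Epsilon 3, Zeta 2 (total 19).
Alpha receives 3.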